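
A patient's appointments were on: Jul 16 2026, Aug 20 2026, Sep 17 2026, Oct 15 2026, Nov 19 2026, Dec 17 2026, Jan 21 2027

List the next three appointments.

Feb 18 2027, Mar 18 2027, Apr 15 2027

These are Thursdays at 28- or 35-day spacing (35, 28, 28, 35, 28, 35).
The pattern: 3rd Thursday of the month.
3rd Thursday of February 2027: Feb 18 2027.
March 2027 — 3rd Thursday is Mar 18 2027.
3rd Thursday of April 2027: Apr 15 2027.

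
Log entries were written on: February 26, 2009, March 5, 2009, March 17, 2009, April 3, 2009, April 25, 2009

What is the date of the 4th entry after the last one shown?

Intervals are 7, 12, 17, 22 days — an arithmetic progression with common difference 5.
Next gap: 27 days. April 25, 2009 + 27 days = May 22, 2009.
Next gap: 32 days. May 22, 2009 + 32 days = June 23, 2009.
Next gap: 37 days. June 23, 2009 + 37 days = July 30, 2009.
Next gap: 42 days. July 30, 2009 + 42 days = September 10, 2009.

September 10, 2009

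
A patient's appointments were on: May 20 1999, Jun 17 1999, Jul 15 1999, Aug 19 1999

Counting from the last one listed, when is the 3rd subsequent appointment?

These are Thursdays at 28- or 35-day spacing (28, 28, 35).
The pattern: 3rd Thursday of the month.
September 1999 — 3rd Thursday is Sep 16 1999.
October 1999 — 3rd Thursday is Oct 21 1999.
November 1999 — 3rd Thursday is Nov 18 1999.

Nov 18 1999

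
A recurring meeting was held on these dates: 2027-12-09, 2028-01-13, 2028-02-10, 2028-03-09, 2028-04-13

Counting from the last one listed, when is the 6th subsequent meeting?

2028-10-12

Gaps: 35, 28, 28, 35 days — a mix of 28 and 35. Every date is a Thursday.
Each is the 2nd Thursday of its month.
2nd Thursday of May 2028: 2028-05-11.
June 2028 — 2nd Thursday is 2028-06-08.
2nd Thursday of July 2028: 2028-07-13.
August 2028 — 2nd Thursday is 2028-08-10.
2nd Thursday of September 2028: 2028-09-14.
October 2028 — 2nd Thursday is 2028-10-12.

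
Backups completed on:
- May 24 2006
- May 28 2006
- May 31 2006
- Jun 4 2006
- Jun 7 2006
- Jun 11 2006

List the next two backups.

Jun 14 2006, Jun 18 2006

The gap pattern 4, 3, 4, 3, 4 repeats every 2 events.
These are the Wednesdays and Sundays of each week.
The following Wednesday is Jun 14 2006.
The following Sunday is Jun 18 2006.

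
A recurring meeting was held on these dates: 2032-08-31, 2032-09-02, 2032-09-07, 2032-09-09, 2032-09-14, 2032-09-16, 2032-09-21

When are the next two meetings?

Every event lands on a Tuesday or Thursday (gaps cycle 2, 5, 2, 5, 2, 5).
So the schedule is: every Tuesday and Thursday.
Next Thursday: 2032-09-23.
The following Tuesday is 2032-09-28.

2032-09-23, 2032-09-28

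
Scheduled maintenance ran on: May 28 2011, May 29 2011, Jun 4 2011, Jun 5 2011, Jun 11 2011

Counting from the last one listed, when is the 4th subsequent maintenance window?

Jun 25 2011

Every event lands on a Saturday or Sunday (gaps cycle 1, 6, 1, 6).
So the schedule is: every Saturday and Sunday.
Next Sunday: Jun 12 2011.
Next Saturday: Jun 18 2011.
The following Sunday is Jun 19 2011.
The following Saturday is Jun 25 2011.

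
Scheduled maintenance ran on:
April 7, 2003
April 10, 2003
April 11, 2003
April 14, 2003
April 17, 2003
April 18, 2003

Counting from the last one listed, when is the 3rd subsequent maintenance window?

April 25, 2003

Every event lands on a Monday or Thursday or Friday (gaps cycle 3, 1, 3, 3, 1).
So the schedule is: every Monday, Thursday and Friday.
The following Monday is April 21, 2003.
The following Thursday is April 24, 2003.
Next Friday: April 25, 2003.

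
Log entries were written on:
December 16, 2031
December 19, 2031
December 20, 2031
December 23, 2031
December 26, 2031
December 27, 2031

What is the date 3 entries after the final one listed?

The gap pattern 3, 1, 3, 3, 1 repeats every 3 events.
These are the Tuesdays, Fridays and Saturdays of each week.
Next Tuesday: December 30, 2031.
Next Friday: January 2, 2032.
The following Saturday is January 3, 2032.

January 3, 2032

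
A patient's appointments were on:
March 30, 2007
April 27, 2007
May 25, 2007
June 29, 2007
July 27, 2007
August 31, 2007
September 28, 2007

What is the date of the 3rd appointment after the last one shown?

December 28, 2007

Every date is a Friday; gaps 28, 28, 35, 28, 35, 28 days.
Each is the last Friday of its month (at least one falls on the 29th or later, ruling out '4th Friday').
October 2007 ends with Friday October 26, 2007.
Last Friday of November 2007: November 30, 2007.
Last Friday of December 2007: December 28, 2007.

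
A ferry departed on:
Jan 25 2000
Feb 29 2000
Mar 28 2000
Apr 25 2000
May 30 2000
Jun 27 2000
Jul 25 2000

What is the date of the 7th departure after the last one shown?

These are Tuesdays with 35, 28, 28, 35, 28, 28-day gaps.
Each is the final Tuesday of its month — Feb 29 2000 is past the 28th, so '4th Tuesday' doesn't fit.
Last Tuesday of August 2000: Aug 29 2000.
Last Tuesday of September 2000: Sep 26 2000.
October 2000 ends with Tuesday Oct 31 2000.
November 2000 ends with Tuesday Nov 28 2000.
Last Tuesday of December 2000: Dec 26 2000.
January 2001 ends with Tuesday Jan 30 2001.
Last Tuesday of February 2001: Feb 27 2001.

Feb 27 2001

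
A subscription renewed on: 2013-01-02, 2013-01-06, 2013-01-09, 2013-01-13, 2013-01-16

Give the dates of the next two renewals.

Gaps: 4, 3, 4, 3 days — not constant, but cyclic with period 2.
The events fall on every Wednesday and Sunday.
The following Sunday is 2013-01-20.
The following Wednesday is 2013-01-23.

2013-01-20, 2013-01-23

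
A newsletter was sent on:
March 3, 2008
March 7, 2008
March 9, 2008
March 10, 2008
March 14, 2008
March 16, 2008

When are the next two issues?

March 17, 2008; March 21, 2008

The gap pattern 4, 2, 1, 4, 2 repeats every 3 events.
These are the Mondays, Fridays and Sundays of each week.
The following Monday is March 17, 2008.
The following Friday is March 21, 2008.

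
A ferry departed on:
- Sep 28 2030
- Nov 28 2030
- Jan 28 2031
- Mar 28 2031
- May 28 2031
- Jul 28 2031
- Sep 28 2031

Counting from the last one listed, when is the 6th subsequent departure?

Sep 28 2032

Each date is the 28th; the gaps (61, 61, 59, 61, 61, 62) track the month lengths.
The rule is the 28th of every 2 months.
Next: November 2031 → Nov 28 2031.
January 2032: Jan 28 2032.
Next: March 2032 → Mar 28 2032.
May 2032: May 28 2032.
July 2032: Jul 28 2032.
September 2032: Sep 28 2032.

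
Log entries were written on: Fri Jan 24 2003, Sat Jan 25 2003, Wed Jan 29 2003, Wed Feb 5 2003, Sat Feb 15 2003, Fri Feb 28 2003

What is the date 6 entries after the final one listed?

Sat Jul 19 2003

Gaps: 1, 4, 7, 10, 13 days — each gap is 3 larger than the previous one.
Next gap: 16 days. Fri Feb 28 2003 + 16 days = Sun Mar 16 2003.
Next gap: 19 days. Sun Mar 16 2003 + 19 days = Fri Apr 4 2003.
Next gap: 22 days. Fri Apr 4 2003 + 22 days = Sat Apr 26 2003.
Next gap: 25 days. Sat Apr 26 2003 + 25 days = Wed May 21 2003.
Next gap: 28 days. Wed May 21 2003 + 28 days = Wed Jun 18 2003.
Next gap: 31 days. Wed Jun 18 2003 + 31 days = Sat Jul 19 2003.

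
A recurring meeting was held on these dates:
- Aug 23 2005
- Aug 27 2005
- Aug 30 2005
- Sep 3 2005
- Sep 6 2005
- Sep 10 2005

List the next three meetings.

The gap pattern 4, 3, 4, 3, 4 repeats every 2 events.
These are the Tuesdays and Saturdays of each week.
The following Tuesday is Sep 13 2005.
Next Saturday: Sep 17 2005.
Next Tuesday: Sep 20 2005.

Sep 13 2005, Sep 17 2005, Sep 20 2005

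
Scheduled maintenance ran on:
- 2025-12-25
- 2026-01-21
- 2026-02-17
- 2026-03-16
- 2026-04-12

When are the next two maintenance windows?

2026-05-09, 2026-06-05

The spacing is 27, 27, 27, 27 days — always 27 days.
2026-04-12 + 27 days = 2026-05-09.
2026-05-09 + 27 days = 2026-06-05.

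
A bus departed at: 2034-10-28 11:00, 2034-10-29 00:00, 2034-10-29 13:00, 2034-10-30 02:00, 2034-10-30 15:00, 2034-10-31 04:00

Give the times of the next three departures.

2034-10-31 17:00, 2034-11-01 06:00, 2034-11-01 19:00

Gaps: 13, 13, 13, 13, 13 hours — each event is 13 hours after the previous one.
2034-10-31 04:00 + 13 h = 2034-10-31 17:00.
2034-10-31 17:00 + 13 h = 2034-11-01 06:00.
2034-11-01 06:00 + 13 h = 2034-11-01 19:00.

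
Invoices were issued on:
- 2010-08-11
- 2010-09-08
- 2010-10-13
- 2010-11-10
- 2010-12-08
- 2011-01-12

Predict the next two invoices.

2011-02-09, 2011-03-09

These are Wednesdays at 28- or 35-day spacing (28, 35, 28, 28, 35).
The pattern: 2nd Wednesday of the month.
February 2011 — 2nd Wednesday is 2011-02-09.
2nd Wednesday of March 2011: 2011-03-09.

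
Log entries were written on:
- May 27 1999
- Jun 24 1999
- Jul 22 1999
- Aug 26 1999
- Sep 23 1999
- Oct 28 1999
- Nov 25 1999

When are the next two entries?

Gaps: 28, 28, 35, 28, 35, 28 days — a mix of 28 and 35. Every date is a Thursday.
Each is the 4th Thursday of its month.
December 1999 — 4th Thursday is Dec 23 1999.
4th Thursday of January 2000: Jan 27 2000.

Dec 23 1999, Jan 27 2000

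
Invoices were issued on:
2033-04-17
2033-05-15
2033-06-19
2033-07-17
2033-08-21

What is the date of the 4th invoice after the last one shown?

Gaps: 28, 35, 28, 35 days — a mix of 28 and 35. Every date is a Sunday.
Each is the 3rd Sunday of its month.
September 2033 — 3rd Sunday is 2033-09-18.
October 2033 — 3rd Sunday is 2033-10-16.
3rd Sunday of November 2033: 2033-11-20.
3rd Sunday of December 2033: 2033-12-18.

2033-12-18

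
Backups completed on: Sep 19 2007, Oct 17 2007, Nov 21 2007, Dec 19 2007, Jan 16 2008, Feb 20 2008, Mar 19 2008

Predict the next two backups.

These are Wednesdays at 28- or 35-day spacing (28, 35, 28, 28, 35, 28).
The pattern: 3rd Wednesday of the month.
3rd Wednesday of April 2008: Apr 16 2008.
3rd Wednesday of May 2008: May 21 2008.

Apr 16 2008, May 21 2008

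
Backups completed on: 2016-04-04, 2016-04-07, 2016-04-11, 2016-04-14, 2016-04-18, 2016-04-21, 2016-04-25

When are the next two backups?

2016-04-28, 2016-05-02

Gaps: 3, 4, 3, 4, 3, 4 days — not constant, but cyclic with period 2.
The events fall on every Monday and Thursday.
Next Thursday: 2016-04-28.
Next Monday: 2016-05-02.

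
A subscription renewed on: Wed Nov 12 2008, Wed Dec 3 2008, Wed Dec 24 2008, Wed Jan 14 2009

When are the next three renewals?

The spacing is 21, 21, 21 days — always 21 days.
Wed Jan 14 2009 + 21 days = Wed Feb 4 2009.
Wed Feb 4 2009 + 21 days = Wed Feb 25 2009.
Wed Feb 25 2009 + 21 days = Wed Mar 18 2009.

Wed Feb 4 2009, Wed Feb 25 2009, Wed Mar 18 2009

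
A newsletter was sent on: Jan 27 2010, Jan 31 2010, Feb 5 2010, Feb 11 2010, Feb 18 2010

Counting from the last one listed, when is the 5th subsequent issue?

Intervals are 4, 5, 6, 7 days — an arithmetic progression with common difference 1.
Next gap: 8 days. Feb 18 2010 + 8 days = Feb 26 2010.
Next gap: 9 days. Feb 26 2010 + 9 days = Mar 7 2010.
Next gap: 10 days. Mar 7 2010 + 10 days = Mar 17 2010.
Next gap: 11 days. Mar 17 2010 + 11 days = Mar 28 2010.
Next gap: 12 days. Mar 28 2010 + 12 days = Apr 9 2010.

Apr 9 2010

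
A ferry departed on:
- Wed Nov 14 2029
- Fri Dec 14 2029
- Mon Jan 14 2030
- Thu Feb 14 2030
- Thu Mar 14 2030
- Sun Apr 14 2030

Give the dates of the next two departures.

Each date is the 14th; the gaps (30, 31, 31, 28, 31) track the month lengths.
The rule is the 14th of each month.
May 2030: Tue May 14 2030.
Next: June 2030 → Fri Jun 14 2030.

Tue May 14 2030, Fri Jun 14 2030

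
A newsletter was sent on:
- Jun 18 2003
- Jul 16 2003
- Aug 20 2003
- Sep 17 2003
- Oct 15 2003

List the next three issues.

All dates are Wednesdays, 28, 35, 28, 28 days apart.
Specifically, the 3rd Wednesday of each month.
3rd Wednesday of November 2003: Nov 19 2003.
3rd Wednesday of December 2003: Dec 17 2003.
January 2004 — 3rd Wednesday is Jan 21 2004.

Nov 19 2003, Dec 17 2003, Jan 21 2004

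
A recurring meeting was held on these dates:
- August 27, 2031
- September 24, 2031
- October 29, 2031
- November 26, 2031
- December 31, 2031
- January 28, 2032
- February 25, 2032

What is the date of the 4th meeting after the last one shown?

These are Wednesdays with 28, 35, 28, 35, 28, 28-day gaps.
Each is the final Wednesday of its month — October 29, 2031 is past the 28th, so '4th Wednesday' doesn't fit.
March 2032 ends with Wednesday March 31, 2032.
April 2032 ends with Wednesday April 28, 2032.
Last Wednesday of May 2032: May 26, 2032.
June 2032 ends with Wednesday June 30, 2032.

June 30, 2032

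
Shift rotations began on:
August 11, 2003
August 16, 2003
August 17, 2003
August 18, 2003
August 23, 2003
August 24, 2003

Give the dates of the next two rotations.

Gaps: 5, 1, 1, 5, 1 days — not constant, but cyclic with period 3.
The events fall on every Monday, Saturday and Sunday.
Next Monday: August 25, 2003.
The following Saturday is August 30, 2003.

August 25, 2003; August 30, 2003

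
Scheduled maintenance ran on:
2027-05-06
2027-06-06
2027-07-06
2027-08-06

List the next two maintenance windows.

2027-09-06, 2027-10-06

Each date is the 6th; the gaps (31, 30, 31) track the month lengths.
The rule is the 6th of each month.
September 2027: 2027-09-06.
October 2027: 2027-10-06.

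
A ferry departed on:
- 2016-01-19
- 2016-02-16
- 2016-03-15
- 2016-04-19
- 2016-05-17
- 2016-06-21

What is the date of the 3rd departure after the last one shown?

Gaps: 28, 28, 35, 28, 35 days — a mix of 28 and 35. Every date is a Tuesday.
Each is the 3rd Tuesday of its month.
3rd Tuesday of July 2016: 2016-07-19.
3rd Tuesday of August 2016: 2016-08-16.
September 2016 — 3rd Tuesday is 2016-09-20.

2016-09-20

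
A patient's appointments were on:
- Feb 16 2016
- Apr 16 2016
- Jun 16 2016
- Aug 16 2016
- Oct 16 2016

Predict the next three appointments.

Dec 16 2016, Feb 16 2017, Apr 16 2017

Each date is the 16th; the gaps (60, 61, 61, 61) track the month lengths.
The rule is the 16th of every 2 months.
Next: December 2016 → Dec 16 2016.
Next: February 2017 → Feb 16 2017.
Next: April 2017 → Apr 16 2017.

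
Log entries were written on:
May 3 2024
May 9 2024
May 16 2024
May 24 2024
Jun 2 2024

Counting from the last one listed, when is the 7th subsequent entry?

The spacing grows by 1 each time: 6, 7, 8, 9 days.
Next gap: 10 days. Jun 2 2024 + 10 days = Jun 12 2024.
Next gap: 11 days. Jun 12 2024 + 11 days = Jun 23 2024.
Next gap: 12 days. Jun 23 2024 + 12 days = Jul 5 2024.
Next gap: 13 days. Jul 5 2024 + 13 days = Jul 18 2024.
Next gap: 14 days. Jul 18 2024 + 14 days = Aug 1 2024.
Next gap: 15 days. Aug 1 2024 + 15 days = Aug 16 2024.
Next gap: 16 days. Aug 16 2024 + 16 days = Sep 1 2024.

Sep 1 2024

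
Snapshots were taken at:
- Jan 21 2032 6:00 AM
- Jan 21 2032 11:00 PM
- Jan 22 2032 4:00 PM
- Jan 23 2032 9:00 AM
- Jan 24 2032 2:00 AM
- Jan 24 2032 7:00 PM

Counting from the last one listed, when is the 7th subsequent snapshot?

Gaps: 17, 17, 17, 17, 17 hours — each event is 17 hours after the previous one.
Jan 24 2032 7:00 PM + 17 h = Jan 25 2032 12:00 PM.
Jan 25 2032 12:00 PM + 17 h = Jan 26 2032 5:00 AM.
Jan 26 2032 5:00 AM + 17 h = Jan 26 2032 10:00 PM.
Jan 26 2032 10:00 PM + 17 h = Jan 27 2032 3:00 PM.
Jan 27 2032 3:00 PM + 17 h = Jan 28 2032 8:00 AM.
Jan 28 2032 8:00 AM + 17 h = Jan 29 2032 1:00 AM.
Jan 29 2032 1:00 AM + 17 h = Jan 29 2032 6:00 PM.

Jan 29 2032 6:00 PM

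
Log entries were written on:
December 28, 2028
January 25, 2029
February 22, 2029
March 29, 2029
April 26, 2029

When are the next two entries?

May 31, 2029; June 28, 2029

These are Thursdays with 28, 28, 35, 28-day gaps.
Each is the final Thursday of its month — March 29, 2029 is past the 28th, so '4th Thursday' doesn't fit.
May 2029 ends with Thursday May 31, 2029.
June 2029 ends with Thursday June 28, 2029.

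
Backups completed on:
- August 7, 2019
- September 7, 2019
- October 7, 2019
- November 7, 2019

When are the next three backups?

December 7, 2019; January 7, 2020; February 7, 2020

Gaps: 31, 30, 31 days — not constant. Every event is on the 7th of the month.
Pattern: the 7th of each month.
December 2019: December 7, 2019.
Next: January 2020 → January 7, 2020.
Next: February 2020 → February 7, 2020.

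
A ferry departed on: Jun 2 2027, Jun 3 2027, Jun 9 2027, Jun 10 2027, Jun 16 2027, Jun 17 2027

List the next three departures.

The gap pattern 1, 6, 1, 6, 1 repeats every 2 events.
These are the Wednesdays and Thursdays of each week.
The following Wednesday is Jun 23 2027.
The following Thursday is Jun 24 2027.
Next Wednesday: Jun 30 2027.

Jun 23 2027, Jun 24 2027, Jun 30 2027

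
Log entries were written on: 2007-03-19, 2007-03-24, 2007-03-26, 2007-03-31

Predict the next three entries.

2007-04-02, 2007-04-07, 2007-04-09

The gap pattern 5, 2, 5 repeats every 2 events.
These are the Mondays and Saturdays of each week.
The following Monday is 2007-04-02.
Next Saturday: 2007-04-07.
The following Monday is 2007-04-09.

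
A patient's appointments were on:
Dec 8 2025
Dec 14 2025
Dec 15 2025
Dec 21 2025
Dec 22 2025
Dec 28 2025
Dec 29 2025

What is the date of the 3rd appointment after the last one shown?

The gap pattern 6, 1, 6, 1, 6, 1 repeats every 2 events.
These are the Mondays and Sundays of each week.
Next Sunday: Jan 4 2026.
The following Monday is Jan 5 2026.
Next Sunday: Jan 11 2026.

Jan 11 2026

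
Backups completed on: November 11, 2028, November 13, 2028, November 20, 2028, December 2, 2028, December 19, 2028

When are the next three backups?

The spacing grows by 5 each time: 2, 7, 12, 17 days.
Next gap: 22 days. December 19, 2028 + 22 days = January 10, 2029.
Next gap: 27 days. January 10, 2029 + 27 days = February 6, 2029.
Next gap: 32 days. February 6, 2029 + 32 days = March 10, 2029.

January 10, 2029; February 6, 2029; March 10, 2029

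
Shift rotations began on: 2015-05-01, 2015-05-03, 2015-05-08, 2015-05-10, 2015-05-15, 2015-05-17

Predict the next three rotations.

The gap pattern 2, 5, 2, 5, 2 repeats every 2 events.
These are the Fridays and Sundays of each week.
Next Friday: 2015-05-22.
Next Sunday: 2015-05-24.
Next Friday: 2015-05-29.

2015-05-22, 2015-05-24, 2015-05-29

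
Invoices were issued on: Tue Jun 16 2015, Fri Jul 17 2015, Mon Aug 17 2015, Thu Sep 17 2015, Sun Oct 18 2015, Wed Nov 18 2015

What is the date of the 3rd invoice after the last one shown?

The spacing is 31, 31, 31, 31, 31 days — always 31 days.
Wed Nov 18 2015 + 31 days = Sat Dec 19 2015.
Sat Dec 19 2015 + 31 days = Tue Jan 19 2016.
Tue Jan 19 2016 + 31 days = Fri Feb 19 2016.

Fri Feb 19 2016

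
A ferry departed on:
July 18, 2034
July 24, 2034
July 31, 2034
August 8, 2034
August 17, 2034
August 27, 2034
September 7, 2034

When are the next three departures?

September 19, 2034; October 2, 2034; October 16, 2034

Intervals are 6, 7, 8, 9, 10, 11 days — an arithmetic progression with common difference 1.
Next gap: 12 days. September 7, 2034 + 12 days = September 19, 2034.
Next gap: 13 days. September 19, 2034 + 13 days = October 2, 2034.
Next gap: 14 days. October 2, 2034 + 14 days = October 16, 2034.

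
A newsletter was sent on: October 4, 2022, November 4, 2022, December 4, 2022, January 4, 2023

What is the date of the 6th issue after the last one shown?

Each date is the 4th; the gaps (31, 30, 31) track the month lengths.
The rule is the 4th of each month.
Next: February 2023 → February 4, 2023.
March 2023: March 4, 2023.
April 2023: April 4, 2023.
May 2023: May 4, 2023.
June 2023: June 4, 2023.
July 2023: July 4, 2023.

July 4, 2023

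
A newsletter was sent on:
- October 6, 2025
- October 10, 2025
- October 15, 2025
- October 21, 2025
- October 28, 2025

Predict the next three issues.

November 5, 2025; November 14, 2025; November 24, 2025

Intervals are 4, 5, 6, 7 days — an arithmetic progression with common difference 1.
Next gap: 8 days. October 28, 2025 + 8 days = November 5, 2025.
Next gap: 9 days. November 5, 2025 + 9 days = November 14, 2025.
Next gap: 10 days. November 14, 2025 + 10 days = November 24, 2025.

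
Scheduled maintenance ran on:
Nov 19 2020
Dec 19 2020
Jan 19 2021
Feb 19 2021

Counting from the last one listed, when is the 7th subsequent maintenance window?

Sep 19 2021

Gaps: 30, 31, 31 days — not constant. Every event is on the 19th of the month.
Pattern: the 19th of each month.
Next: March 2021 → Mar 19 2021.
April 2021: Apr 19 2021.
Next: May 2021 → May 19 2021.
June 2021: Jun 19 2021.
July 2021: Jul 19 2021.
August 2021: Aug 19 2021.
Next: September 2021 → Sep 19 2021.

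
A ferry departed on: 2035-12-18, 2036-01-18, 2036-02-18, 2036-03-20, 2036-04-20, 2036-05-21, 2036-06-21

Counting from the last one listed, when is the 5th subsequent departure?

2036-11-23

Every event comes 31 days after the last (31, 31, 31, 31, 31, 31).
2036-06-21 + 31 days = 2036-07-22.
2036-07-22 + 31 days = 2036-08-22.
2036-08-22 + 31 days = 2036-09-22.
2036-09-22 + 31 days = 2036-10-23.
2036-10-23 + 31 days = 2036-11-23.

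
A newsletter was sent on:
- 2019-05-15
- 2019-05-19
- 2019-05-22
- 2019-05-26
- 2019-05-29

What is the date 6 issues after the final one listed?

2019-06-19

Gaps: 4, 3, 4, 3 days — not constant, but cyclic with period 2.
The events fall on every Wednesday and Sunday.
The following Sunday is 2019-06-02.
The following Wednesday is 2019-06-05.
Next Sunday: 2019-06-09.
The following Wednesday is 2019-06-12.
The following Sunday is 2019-06-16.
Next Wednesday: 2019-06-19.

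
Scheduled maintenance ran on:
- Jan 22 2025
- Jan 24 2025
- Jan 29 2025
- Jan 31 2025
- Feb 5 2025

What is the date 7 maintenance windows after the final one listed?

Every event lands on a Wednesday or Friday (gaps cycle 2, 5, 2, 5).
So the schedule is: every Wednesday and Friday.
Next Friday: Feb 7 2025.
Next Wednesday: Feb 12 2025.
The following Friday is Feb 14 2025.
The following Wednesday is Feb 19 2025.
Next Friday: Feb 21 2025.
Next Wednesday: Feb 26 2025.
The following Friday is Feb 28 2025.

Feb 28 2025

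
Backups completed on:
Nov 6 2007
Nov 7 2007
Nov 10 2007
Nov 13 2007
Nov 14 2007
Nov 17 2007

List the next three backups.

Gaps: 1, 3, 3, 1, 3 days — not constant, but cyclic with period 3.
The events fall on every Tuesday, Wednesday and Saturday.
Next Tuesday: Nov 20 2007.
Next Wednesday: Nov 21 2007.
Next Saturday: Nov 24 2007.

Nov 20 2007, Nov 21 2007, Nov 24 2007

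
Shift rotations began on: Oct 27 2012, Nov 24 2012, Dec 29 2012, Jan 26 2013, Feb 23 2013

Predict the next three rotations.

All Saturdays; the gaps (28, 35, 28, 28) vary with month length.
This is the last Saturday of each month.
Last Saturday of March 2013: Mar 30 2013.
April 2013 ends with Saturday Apr 27 2013.
May 2013 ends with Saturday May 25 2013.

Mar 30 2013, Apr 27 2013, May 25 2013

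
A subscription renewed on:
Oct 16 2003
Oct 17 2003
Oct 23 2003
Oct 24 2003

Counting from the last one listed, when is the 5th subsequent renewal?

Nov 13 2003

Every event lands on a Thursday or Friday (gaps cycle 1, 6, 1).
So the schedule is: every Thursday and Friday.
Next Thursday: Oct 30 2003.
Next Friday: Oct 31 2003.
Next Thursday: Nov 6 2003.
The following Friday is Nov 7 2003.
The following Thursday is Nov 13 2003.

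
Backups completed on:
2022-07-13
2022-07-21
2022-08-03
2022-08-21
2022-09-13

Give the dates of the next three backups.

2022-10-11, 2022-11-13, 2022-12-21

Gaps: 8, 13, 18, 23 days — each gap is 5 larger than the previous one.
Next gap: 28 days. 2022-09-13 + 28 days = 2022-10-11.
Next gap: 33 days. 2022-10-11 + 33 days = 2022-11-13.
Next gap: 38 days. 2022-11-13 + 38 days = 2022-12-21.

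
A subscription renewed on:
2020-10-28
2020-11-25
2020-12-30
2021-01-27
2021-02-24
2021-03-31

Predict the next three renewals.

All Wednesdays; the gaps (28, 35, 28, 28, 35) vary with month length.
This is the last Wednesday of each month.
April 2021 ends with Wednesday 2021-04-28.
May 2021 ends with Wednesday 2021-05-26.
June 2021 ends with Wednesday 2021-06-30.

2021-04-28, 2021-05-26, 2021-06-30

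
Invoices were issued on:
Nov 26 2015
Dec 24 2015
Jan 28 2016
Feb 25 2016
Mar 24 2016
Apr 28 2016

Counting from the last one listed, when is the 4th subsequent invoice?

Gaps: 28, 35, 28, 28, 35 days — a mix of 28 and 35. Every date is a Thursday.
Each is the 4th Thursday of its month.
4th Thursday of May 2016: May 26 2016.
4th Thursday of June 2016: Jun 23 2016.
4th Thursday of July 2016: Jul 28 2016.
4th Thursday of August 2016: Aug 25 2016.

Aug 25 2016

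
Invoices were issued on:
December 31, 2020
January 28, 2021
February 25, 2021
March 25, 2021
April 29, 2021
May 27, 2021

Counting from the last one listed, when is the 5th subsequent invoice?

October 28, 2021

Every date is a Thursday; gaps 28, 28, 28, 35, 28 days.
Each is the last Thursday of its month (at least one falls on the 29th or later, ruling out '4th Thursday').
June 2021 ends with Thursday June 24, 2021.
July 2021 ends with Thursday July 29, 2021.
Last Thursday of August 2021: August 26, 2021.
September 2021 ends with Thursday September 30, 2021.
Last Thursday of October 2021: October 28, 2021.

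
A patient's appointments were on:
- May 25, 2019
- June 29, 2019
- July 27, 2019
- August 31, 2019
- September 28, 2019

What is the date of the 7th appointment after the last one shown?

All Saturdays; the gaps (35, 28, 35, 28) vary with month length.
This is the last Saturday of each month.
Last Saturday of October 2019: October 26, 2019.
Last Saturday of November 2019: November 30, 2019.
December 2019 ends with Saturday December 28, 2019.
January 2020 ends with Saturday January 25, 2020.
February 2020 ends with Saturday February 29, 2020.
March 2020 ends with Saturday March 28, 2020.
Last Saturday of April 2020: April 25, 2020.

April 25, 2020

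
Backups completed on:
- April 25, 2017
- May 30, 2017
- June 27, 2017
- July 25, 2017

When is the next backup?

All Tuesdays; the gaps (35, 28, 28) vary with month length.
This is the last Tuesday of each month.
August 2017 ends with Tuesday August 29, 2017.

August 29, 2017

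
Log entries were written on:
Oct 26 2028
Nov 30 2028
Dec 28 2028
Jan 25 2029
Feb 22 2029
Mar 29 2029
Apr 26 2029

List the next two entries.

Every date is a Thursday; gaps 35, 28, 28, 28, 35, 28 days.
Each is the last Thursday of its month (at least one falls on the 29th or later, ruling out '4th Thursday').
May 2029 ends with Thursday May 31 2029.
Last Thursday of June 2029: Jun 28 2029.

May 31 2029, Jun 28 2029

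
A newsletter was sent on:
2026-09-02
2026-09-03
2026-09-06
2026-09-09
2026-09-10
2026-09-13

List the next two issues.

Gaps: 1, 3, 3, 1, 3 days — not constant, but cyclic with period 3.
The events fall on every Wednesday, Thursday and Sunday.
Next Wednesday: 2026-09-16.
The following Thursday is 2026-09-17.

2026-09-16, 2026-09-17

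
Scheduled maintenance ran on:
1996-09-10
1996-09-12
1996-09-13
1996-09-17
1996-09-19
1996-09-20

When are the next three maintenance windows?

The gap pattern 2, 1, 4, 2, 1 repeats every 3 events.
These are the Tuesdays, Thursdays and Fridays of each week.
Next Tuesday: 1996-09-24.
The following Thursday is 1996-09-26.
Next Friday: 1996-09-27.

1996-09-24, 1996-09-26, 1996-09-27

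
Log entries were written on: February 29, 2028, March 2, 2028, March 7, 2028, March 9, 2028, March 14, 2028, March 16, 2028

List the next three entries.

The gap pattern 2, 5, 2, 5, 2 repeats every 2 events.
These are the Tuesdays and Thursdays of each week.
Next Tuesday: March 21, 2028.
Next Thursday: March 23, 2028.
The following Tuesday is March 28, 2028.

March 21, 2028; March 23, 2028; March 28, 2028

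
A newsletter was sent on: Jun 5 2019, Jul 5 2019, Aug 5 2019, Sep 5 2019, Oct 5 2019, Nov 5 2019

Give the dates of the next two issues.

Dec 5 2019, Jan 5 2020

Gaps: 30, 31, 31, 30, 31 days — not constant. Every event is on the 5th of the month.
Pattern: the 5th of each month.
December 2019: Dec 5 2019.
January 2020: Jan 5 2020.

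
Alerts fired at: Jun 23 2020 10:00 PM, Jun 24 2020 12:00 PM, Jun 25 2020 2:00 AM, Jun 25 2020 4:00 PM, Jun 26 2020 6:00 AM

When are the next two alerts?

Spacing: 14, 14, 14, 14 h — constant 14 h.
Jun 26 2020 6:00 AM + 14 h = Jun 26 2020 8:00 PM.
Jun 26 2020 8:00 PM + 14 h = Jun 27 2020 10:00 AM.

Jun 26 2020 8:00 PM, Jun 27 2020 10:00 AM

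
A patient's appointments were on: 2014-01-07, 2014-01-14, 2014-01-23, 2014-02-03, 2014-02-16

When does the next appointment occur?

Gaps: 7, 9, 11, 13 days — each gap is 2 larger than the previous one.
Next gap: 15 days. 2014-02-16 + 15 days = 2014-03-03.

2014-03-03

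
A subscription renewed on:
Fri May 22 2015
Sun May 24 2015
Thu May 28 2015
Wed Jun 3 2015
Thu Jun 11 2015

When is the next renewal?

Sun Jun 21 2015

Gaps: 2, 4, 6, 8 days — each gap is 2 larger than the previous one.
Next gap: 10 days. Thu Jun 11 2015 + 10 days = Sun Jun 21 2015.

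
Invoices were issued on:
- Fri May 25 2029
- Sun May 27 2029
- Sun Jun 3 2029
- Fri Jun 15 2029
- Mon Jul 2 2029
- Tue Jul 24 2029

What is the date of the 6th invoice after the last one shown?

Mon Mar 18 2030

The spacing grows by 5 each time: 2, 7, 12, 17, 22 days.
Next gap: 27 days. Tue Jul 24 2029 + 27 days = Mon Aug 20 2029.
Next gap: 32 days. Mon Aug 20 2029 + 32 days = Fri Sep 21 2029.
Next gap: 37 days. Fri Sep 21 2029 + 37 days = Sun Oct 28 2029.
Next gap: 42 days. Sun Oct 28 2029 + 42 days = Sun Dec 9 2029.
Next gap: 47 days. Sun Dec 9 2029 + 47 days = Fri Jan 25 2030.
Next gap: 52 days. Fri Jan 25 2030 + 52 days = Mon Mar 18 2030.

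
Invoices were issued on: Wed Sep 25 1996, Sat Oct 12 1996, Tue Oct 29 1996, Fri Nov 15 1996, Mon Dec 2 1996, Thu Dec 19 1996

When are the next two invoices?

Every event comes 17 days after the last (17, 17, 17, 17, 17).
Thu Dec 19 1996 + 17 days = Sun Jan 5 1997.
Sun Jan 5 1997 + 17 days = Wed Jan 22 1997.

Sun Jan 5 1997, Wed Jan 22 1997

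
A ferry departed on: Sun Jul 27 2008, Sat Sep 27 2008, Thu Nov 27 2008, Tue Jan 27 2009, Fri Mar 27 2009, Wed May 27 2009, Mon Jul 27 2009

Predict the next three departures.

Sun Sep 27 2009, Fri Nov 27 2009, Wed Jan 27 2010

Each date is the 27th; the gaps (62, 61, 61, 59, 61, 61) track the month lengths.
The rule is the 27th of every 2 months.
Next: September 2009 → Sun Sep 27 2009.
Next: November 2009 → Fri Nov 27 2009.
January 2010: Wed Jan 27 2010.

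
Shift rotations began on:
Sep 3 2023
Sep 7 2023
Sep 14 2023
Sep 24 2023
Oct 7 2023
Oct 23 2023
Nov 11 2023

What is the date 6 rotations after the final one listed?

May 6 2024

Intervals are 4, 7, 10, 13, 16, 19 days — an arithmetic progression with common difference 3.
Next gap: 22 days. Nov 11 2023 + 22 days = Dec 3 2023.
Next gap: 25 days. Dec 3 2023 + 25 days = Dec 28 2023.
Next gap: 28 days. Dec 28 2023 + 28 days = Jan 25 2024.
Next gap: 31 days. Jan 25 2024 + 31 days = Feb 25 2024.
Next gap: 34 days. Feb 25 2024 + 34 days = Mar 30 2024.
Next gap: 37 days. Mar 30 2024 + 37 days = May 6 2024.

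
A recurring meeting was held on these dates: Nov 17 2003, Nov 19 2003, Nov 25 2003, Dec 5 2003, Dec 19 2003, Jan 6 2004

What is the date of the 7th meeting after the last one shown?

Aug 31 2004

Gaps: 2, 6, 10, 14, 18 days — each gap is 4 larger than the previous one.
Next gap: 22 days. Jan 6 2004 + 22 days = Jan 28 2004.
Next gap: 26 days. Jan 28 2004 + 26 days = Feb 23 2004.
Next gap: 30 days. Feb 23 2004 + 30 days = Mar 24 2004.
Next gap: 34 days. Mar 24 2004 + 34 days = Apr 27 2004.
Next gap: 38 days. Apr 27 2004 + 38 days = Jun 4 2004.
Next gap: 42 days. Jun 4 2004 + 42 days = Jul 16 2004.
Next gap: 46 days. Jul 16 2004 + 46 days = Aug 31 2004.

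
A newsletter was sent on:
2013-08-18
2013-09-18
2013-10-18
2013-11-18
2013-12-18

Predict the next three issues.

2014-01-18, 2014-02-18, 2014-03-18

The day-of-month is always 18 (31, 30, 31, 30 days between events).
So this recurs on the 18th of each month.
January 2014: 2014-01-18.
February 2014: 2014-02-18.
March 2014: 2014-03-18.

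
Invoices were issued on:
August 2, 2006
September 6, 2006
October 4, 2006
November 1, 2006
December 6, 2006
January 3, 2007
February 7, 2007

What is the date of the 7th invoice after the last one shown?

September 5, 2007

All dates are Wednesdays, 35, 28, 28, 35, 28, 35 days apart.
Specifically, the 1st Wednesday of each month.
March 2007 — 1st Wednesday is March 7, 2007.
April 2007 — 1st Wednesday is April 4, 2007.
1st Wednesday of May 2007: May 2, 2007.
1st Wednesday of June 2007: June 6, 2007.
July 2007 — 1st Wednesday is July 4, 2007.
1st Wednesday of August 2007: August 1, 2007.
1st Wednesday of September 2007: September 5, 2007.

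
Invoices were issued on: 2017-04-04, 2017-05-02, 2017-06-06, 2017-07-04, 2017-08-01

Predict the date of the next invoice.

Gaps: 28, 35, 28, 28 days — a mix of 28 and 35. Every date is a Tuesday.
Each is the 1st Tuesday of its month.
September 2017 — 1st Tuesday is 2017-09-05.

2017-09-05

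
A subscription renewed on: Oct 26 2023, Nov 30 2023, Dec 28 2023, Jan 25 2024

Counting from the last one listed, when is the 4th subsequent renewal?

May 30 2024

These are Thursdays with 35, 28, 28-day gaps.
Each is the final Thursday of its month — Nov 30 2023 is past the 28th, so '4th Thursday' doesn't fit.
February 2024 ends with Thursday Feb 29 2024.
Last Thursday of March 2024: Mar 28 2024.
Last Thursday of April 2024: Apr 25 2024.
May 2024 ends with Thursday May 30 2024.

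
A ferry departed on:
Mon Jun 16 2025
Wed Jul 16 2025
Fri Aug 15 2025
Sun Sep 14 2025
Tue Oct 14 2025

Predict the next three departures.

Gaps between consecutive events: 30, 30, 30, 30 days — a constant 30-day interval.
Tue Oct 14 2025 + 30 days = Thu Nov 13 2025.
Thu Nov 13 2025 + 30 days = Sat Dec 13 2025.
Sat Dec 13 2025 + 30 days = Mon Jan 12 2026.

Thu Nov 13 2025, Sat Dec 13 2025, Mon Jan 12 2026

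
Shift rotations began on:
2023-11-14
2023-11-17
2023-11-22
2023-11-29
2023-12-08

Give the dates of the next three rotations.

2023-12-19, 2024-01-01, 2024-01-16

The spacing grows by 2 each time: 3, 5, 7, 9 days.
Next gap: 11 days. 2023-12-08 + 11 days = 2023-12-19.
Next gap: 13 days. 2023-12-19 + 13 days = 2024-01-01.
Next gap: 15 days. 2024-01-01 + 15 days = 2024-01-16.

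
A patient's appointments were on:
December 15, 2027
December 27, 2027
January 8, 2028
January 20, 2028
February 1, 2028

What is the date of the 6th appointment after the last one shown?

April 13, 2028

The spacing is 12, 12, 12, 12 days — always 12 days.
February 1, 2028 + 12 days = February 13, 2028.
February 13, 2028 + 12 days = February 25, 2028.
February 25, 2028 + 12 days = March 8, 2028.
March 8, 2028 + 12 days = March 20, 2028.
March 20, 2028 + 12 days = April 1, 2028.
April 1, 2028 + 12 days = April 13, 2028.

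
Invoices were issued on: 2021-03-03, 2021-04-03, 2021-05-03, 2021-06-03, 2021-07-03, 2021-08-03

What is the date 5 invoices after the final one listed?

Each date is the 3rd; the gaps (31, 30, 31, 30, 31) track the month lengths.
The rule is the 3rd of each month.
Next: September 2021 → 2021-09-03.
Next: October 2021 → 2021-10-03.
Next: November 2021 → 2021-11-03.
Next: December 2021 → 2021-12-03.
January 2022: 2022-01-03.

2022-01-03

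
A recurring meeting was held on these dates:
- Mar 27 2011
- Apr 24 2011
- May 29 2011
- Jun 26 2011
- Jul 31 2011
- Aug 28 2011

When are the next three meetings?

Sep 25 2011, Oct 30 2011, Nov 27 2011

All Sundays; the gaps (28, 35, 28, 35, 28) vary with month length.
This is the last Sunday of each month.
September 2011 ends with Sunday Sep 25 2011.
October 2011 ends with Sunday Oct 30 2011.
November 2011 ends with Sunday Nov 27 2011.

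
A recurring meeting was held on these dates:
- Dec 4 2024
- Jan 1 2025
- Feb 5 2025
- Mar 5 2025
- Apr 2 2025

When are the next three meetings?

Gaps: 28, 35, 28, 28 days — a mix of 28 and 35. Every date is a Wednesday.
Each is the 1st Wednesday of its month.
1st Wednesday of May 2025: May 7 2025.
1st Wednesday of June 2025: Jun 4 2025.
July 2025 — 1st Wednesday is Jul 2 2025.

May 7 2025, Jun 4 2025, Jul 2 2025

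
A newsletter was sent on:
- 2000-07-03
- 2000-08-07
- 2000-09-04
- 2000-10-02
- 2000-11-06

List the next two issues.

All dates are Mondays, 35, 28, 28, 35 days apart.
Specifically, the 1st Monday of each month.
December 2000 — 1st Monday is 2000-12-04.
1st Monday of January 2001: 2001-01-01.

2000-12-04, 2001-01-01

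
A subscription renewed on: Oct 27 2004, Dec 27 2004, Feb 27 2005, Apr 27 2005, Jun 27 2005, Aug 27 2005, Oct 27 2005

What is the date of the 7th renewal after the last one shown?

Dec 27 2006

The day-of-month is always 27 (61, 62, 59, 61, 61, 61 days between events).
So this recurs on the 27th of every 2 months.
December 2005: Dec 27 2005.
February 2006: Feb 27 2006.
Next: April 2006 → Apr 27 2006.
June 2006: Jun 27 2006.
Next: August 2006 → Aug 27 2006.
Next: October 2006 → Oct 27 2006.
Next: December 2006 → Dec 27 2006.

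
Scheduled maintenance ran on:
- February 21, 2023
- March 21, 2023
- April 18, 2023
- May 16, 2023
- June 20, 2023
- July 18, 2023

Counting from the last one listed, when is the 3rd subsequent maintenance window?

These are Tuesdays at 28- or 35-day spacing (28, 28, 28, 35, 28).
The pattern: 3rd Tuesday of the month.
August 2023 — 3rd Tuesday is August 15, 2023.
3rd Tuesday of September 2023: September 19, 2023.
3rd Tuesday of October 2023: October 17, 2023.

October 17, 2023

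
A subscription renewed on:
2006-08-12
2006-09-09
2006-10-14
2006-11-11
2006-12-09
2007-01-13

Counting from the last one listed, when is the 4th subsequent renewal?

2007-05-12

These are Saturdays at 28- or 35-day spacing (28, 35, 28, 28, 35).
The pattern: 2nd Saturday of the month.
2nd Saturday of February 2007: 2007-02-10.
2nd Saturday of March 2007: 2007-03-10.
April 2007 — 2nd Saturday is 2007-04-14.
2nd Saturday of May 2007: 2007-05-12.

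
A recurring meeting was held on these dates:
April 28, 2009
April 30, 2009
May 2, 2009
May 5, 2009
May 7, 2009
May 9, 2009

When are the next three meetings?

Gaps: 2, 2, 3, 2, 2 days — not constant, but cyclic with period 3.
The events fall on every Tuesday, Thursday and Saturday.
Next Tuesday: May 12, 2009.
Next Thursday: May 14, 2009.
The following Saturday is May 16, 2009.

May 12, 2009; May 14, 2009; May 16, 2009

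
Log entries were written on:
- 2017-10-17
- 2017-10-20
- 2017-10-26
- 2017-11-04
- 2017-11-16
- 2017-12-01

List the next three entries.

Intervals are 3, 6, 9, 12, 15 days — an arithmetic progression with common difference 3.
Next gap: 18 days. 2017-12-01 + 18 days = 2017-12-19.
Next gap: 21 days. 2017-12-19 + 21 days = 2018-01-09.
Next gap: 24 days. 2018-01-09 + 24 days = 2018-02-02.

2017-12-19, 2018-01-09, 2018-02-02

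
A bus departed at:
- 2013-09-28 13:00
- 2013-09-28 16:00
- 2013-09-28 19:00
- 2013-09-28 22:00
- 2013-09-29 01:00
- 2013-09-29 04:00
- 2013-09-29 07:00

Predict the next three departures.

2013-09-29 10:00, 2013-09-29 13:00, 2013-09-29 16:00

Spacing: 3, 3, 3, 3, 3, 3 h — constant 3 h.
2013-09-29 07:00 + 3 h = 2013-09-29 10:00.
2013-09-29 10:00 + 3 h = 2013-09-29 13:00.
2013-09-29 13:00 + 3 h = 2013-09-29 16:00.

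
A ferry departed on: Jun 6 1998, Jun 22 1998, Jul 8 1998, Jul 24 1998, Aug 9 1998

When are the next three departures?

Gaps between consecutive events: 16, 16, 16, 16 days — a constant 16-day interval.
Aug 9 1998 + 16 days = Aug 25 1998.
Aug 25 1998 + 16 days = Sep 10 1998.
Sep 10 1998 + 16 days = Sep 26 1998.

Aug 25 1998, Sep 10 1998, Sep 26 1998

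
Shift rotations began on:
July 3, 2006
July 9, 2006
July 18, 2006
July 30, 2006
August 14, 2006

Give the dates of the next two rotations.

The spacing grows by 3 each time: 6, 9, 12, 15 days.
Next gap: 18 days. August 14, 2006 + 18 days = September 1, 2006.
Next gap: 21 days. September 1, 2006 + 21 days = September 22, 2006.

September 1, 2006; September 22, 2006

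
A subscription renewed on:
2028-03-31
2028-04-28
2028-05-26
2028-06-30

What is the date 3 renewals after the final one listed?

2028-09-29

All Fridays; the gaps (28, 28, 35) vary with month length.
This is the last Friday of each month.
July 2028 ends with Friday 2028-07-28.
August 2028 ends with Friday 2028-08-25.
September 2028 ends with Friday 2028-09-29.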